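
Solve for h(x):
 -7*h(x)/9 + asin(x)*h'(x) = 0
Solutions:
 h(x) = C1*exp(7*Integral(1/asin(x), x)/9)


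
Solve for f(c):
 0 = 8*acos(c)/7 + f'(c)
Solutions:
 f(c) = C1 - 8*c*acos(c)/7 + 8*sqrt(1 - c^2)/7


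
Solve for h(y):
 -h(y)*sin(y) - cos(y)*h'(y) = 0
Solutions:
 h(y) = C1*cos(y)


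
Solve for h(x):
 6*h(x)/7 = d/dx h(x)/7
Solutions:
 h(x) = C1*exp(6*x)


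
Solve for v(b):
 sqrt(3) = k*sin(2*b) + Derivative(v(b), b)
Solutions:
 v(b) = C1 + sqrt(3)*b + k*cos(2*b)/2


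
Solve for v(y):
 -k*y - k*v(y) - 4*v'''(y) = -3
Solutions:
 v(y) = C1*exp(2^(1/3)*y*(-k)^(1/3)/2) + C2*exp(2^(1/3)*y*(-k)^(1/3)*(-1 + sqrt(3)*I)/4) + C3*exp(-2^(1/3)*y*(-k)^(1/3)*(1 + sqrt(3)*I)/4) - y + 3/k


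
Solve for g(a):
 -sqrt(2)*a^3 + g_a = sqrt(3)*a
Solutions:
 g(a) = C1 + sqrt(2)*a^4/4 + sqrt(3)*a^2/2


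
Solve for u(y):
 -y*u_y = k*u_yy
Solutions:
 u(y) = C1 + C2*sqrt(k)*erf(sqrt(2)*y*sqrt(1/k)/2)


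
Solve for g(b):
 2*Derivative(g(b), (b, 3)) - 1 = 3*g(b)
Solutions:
 g(b) = C3*exp(2^(2/3)*3^(1/3)*b/2) + (C1*sin(2^(2/3)*3^(5/6)*b/4) + C2*cos(2^(2/3)*3^(5/6)*b/4))*exp(-2^(2/3)*3^(1/3)*b/4) - 1/3


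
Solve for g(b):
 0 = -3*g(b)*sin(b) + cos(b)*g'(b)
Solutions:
 g(b) = C1/cos(b)^3


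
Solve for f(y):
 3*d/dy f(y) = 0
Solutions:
 f(y) = C1


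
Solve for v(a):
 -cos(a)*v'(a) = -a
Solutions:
 v(a) = C1 + Integral(a/cos(a), a)


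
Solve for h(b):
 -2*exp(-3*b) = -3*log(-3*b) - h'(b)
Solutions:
 h(b) = C1 - 3*b*log(-b) + 3*b*(1 - log(3)) - 2*exp(-3*b)/3


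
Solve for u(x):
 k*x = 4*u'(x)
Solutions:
 u(x) = C1 + k*x^2/8


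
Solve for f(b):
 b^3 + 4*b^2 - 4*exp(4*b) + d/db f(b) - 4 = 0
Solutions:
 f(b) = C1 - b^4/4 - 4*b^3/3 + 4*b + exp(4*b)


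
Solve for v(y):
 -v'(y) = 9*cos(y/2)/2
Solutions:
 v(y) = C1 - 9*sin(y/2)


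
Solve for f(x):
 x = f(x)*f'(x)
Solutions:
 f(x) = -sqrt(C1 + x^2)
 f(x) = sqrt(C1 + x^2)


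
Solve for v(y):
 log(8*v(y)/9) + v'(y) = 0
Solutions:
 Integral(1/(log(_y) - 2*log(3) + 3*log(2)), (_y, v(y))) = C1 - y


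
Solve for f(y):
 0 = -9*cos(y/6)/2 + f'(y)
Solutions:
 f(y) = C1 + 27*sin(y/6)


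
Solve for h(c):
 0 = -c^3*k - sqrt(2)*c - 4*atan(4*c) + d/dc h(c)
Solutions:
 h(c) = C1 + c^4*k/4 + sqrt(2)*c^2/2 + 4*c*atan(4*c) - log(16*c^2 + 1)/2


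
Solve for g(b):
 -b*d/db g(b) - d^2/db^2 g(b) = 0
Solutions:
 g(b) = C1 + C2*erf(sqrt(2)*b/2)


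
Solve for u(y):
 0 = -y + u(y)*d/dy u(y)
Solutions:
 u(y) = -sqrt(C1 + y^2)
 u(y) = sqrt(C1 + y^2)


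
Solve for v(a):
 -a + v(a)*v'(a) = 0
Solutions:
 v(a) = -sqrt(C1 + a^2)
 v(a) = sqrt(C1 + a^2)


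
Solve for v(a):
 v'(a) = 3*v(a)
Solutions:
 v(a) = C1*exp(3*a)


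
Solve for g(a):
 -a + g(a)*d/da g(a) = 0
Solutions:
 g(a) = -sqrt(C1 + a^2)
 g(a) = sqrt(C1 + a^2)


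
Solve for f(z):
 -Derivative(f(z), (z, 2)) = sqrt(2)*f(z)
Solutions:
 f(z) = C1*sin(2^(1/4)*z) + C2*cos(2^(1/4)*z)


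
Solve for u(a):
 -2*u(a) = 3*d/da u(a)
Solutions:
 u(a) = C1*exp(-2*a/3)


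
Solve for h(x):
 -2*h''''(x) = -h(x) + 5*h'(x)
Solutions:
 h(x) = (C1/sqrt(exp(3^(1/6)*x*sqrt(-(225 + sqrt(52161))^(1/3)/6 + 4*3^(1/3)/(3*(225 + sqrt(52161))^(1/3)) + 5*sqrt(2)/sqrt(-8*3^(1/3)/(225 + sqrt(52161))^(1/3) + (225 + sqrt(52161))^(1/3))))) + C2*sqrt(exp(3^(1/6)*x*sqrt(-(225 + sqrt(52161))^(1/3)/6 + 4*3^(1/3)/(3*(225 + sqrt(52161))^(1/3)) + 5*sqrt(2)/sqrt(-8*3^(1/3)/(225 + sqrt(52161))^(1/3) + (225 + sqrt(52161))^(1/3))))))*exp(-sqrt(2)*3^(2/3)*x*sqrt(-8*3^(1/3)/(225 + sqrt(52161))^(1/3) + (225 + sqrt(52161))^(1/3))/12) + (C3*sin(3^(1/6)*x*sqrt(-4*3^(1/3)/(3*(225 + sqrt(52161))^(1/3)) + (225 + sqrt(52161))^(1/3)/6 + 5*sqrt(2)/sqrt(-8*3^(1/3)/(225 + sqrt(52161))^(1/3) + (225 + sqrt(52161))^(1/3)))/2) + C4*cos(3^(1/6)*x*sqrt(-4*3^(1/3)/(3*(225 + sqrt(52161))^(1/3)) + (225 + sqrt(52161))^(1/3)/6 + 5*sqrt(2)/sqrt(-8*3^(1/3)/(225 + sqrt(52161))^(1/3) + (225 + sqrt(52161))^(1/3)))/2))*exp(sqrt(2)*3^(2/3)*x*sqrt(-8*3^(1/3)/(225 + sqrt(52161))^(1/3) + (225 + sqrt(52161))^(1/3))/12)


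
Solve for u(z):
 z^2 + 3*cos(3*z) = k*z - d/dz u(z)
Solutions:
 u(z) = C1 + k*z^2/2 - z^3/3 - sin(3*z)


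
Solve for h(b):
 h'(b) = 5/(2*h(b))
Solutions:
 h(b) = -sqrt(C1 + 5*b)
 h(b) = sqrt(C1 + 5*b)


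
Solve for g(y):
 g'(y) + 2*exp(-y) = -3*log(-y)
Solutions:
 g(y) = C1 - 3*y*log(-y) + 3*y + 2*exp(-y)


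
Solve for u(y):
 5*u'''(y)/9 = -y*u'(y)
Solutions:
 u(y) = C1 + Integral(C2*airyai(-15^(2/3)*y/5) + C3*airybi(-15^(2/3)*y/5), y)


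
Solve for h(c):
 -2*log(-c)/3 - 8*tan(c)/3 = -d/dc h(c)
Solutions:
 h(c) = C1 + 2*c*log(-c)/3 - 2*c/3 - 8*log(cos(c))/3


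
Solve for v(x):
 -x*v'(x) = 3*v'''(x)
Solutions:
 v(x) = C1 + Integral(C2*airyai(-3^(2/3)*x/3) + C3*airybi(-3^(2/3)*x/3), x)


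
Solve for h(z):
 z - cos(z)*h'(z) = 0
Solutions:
 h(z) = C1 + Integral(z/cos(z), z)


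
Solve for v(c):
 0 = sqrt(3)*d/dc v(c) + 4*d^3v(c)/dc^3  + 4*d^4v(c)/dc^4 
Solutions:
 v(c) = C1 + C2*exp(c*(-2 + (1 + 27*sqrt(3)/8 + sqrt(-4 + (8 + 27*sqrt(3))^2/16)/2)^(-1/3) + (1 + 27*sqrt(3)/8 + sqrt(-4 + (8 + 27*sqrt(3))^2/16)/2)^(1/3))/6)*sin(sqrt(3)*c*(-(1 + 27*sqrt(3)/8 + sqrt(-4 + (2 + 27*sqrt(3)/4)^2)/2)^(1/3) + (1 + 27*sqrt(3)/8 + sqrt(-4 + (2 + 27*sqrt(3)/4)^2)/2)^(-1/3))/6) + C3*exp(c*(-2 + (1 + 27*sqrt(3)/8 + sqrt(-4 + (8 + 27*sqrt(3))^2/16)/2)^(-1/3) + (1 + 27*sqrt(3)/8 + sqrt(-4 + (8 + 27*sqrt(3))^2/16)/2)^(1/3))/6)*cos(sqrt(3)*c*(-(1 + 27*sqrt(3)/8 + sqrt(-4 + (2 + 27*sqrt(3)/4)^2)/2)^(1/3) + (1 + 27*sqrt(3)/8 + sqrt(-4 + (2 + 27*sqrt(3)/4)^2)/2)^(-1/3))/6) + C4*exp(-c*((1 + 27*sqrt(3)/8 + sqrt(-4 + (8 + 27*sqrt(3))^2/16)/2)^(-1/3) + 1 + (1 + 27*sqrt(3)/8 + sqrt(-4 + (8 + 27*sqrt(3))^2/16)/2)^(1/3))/3)


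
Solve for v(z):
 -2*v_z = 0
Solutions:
 v(z) = C1


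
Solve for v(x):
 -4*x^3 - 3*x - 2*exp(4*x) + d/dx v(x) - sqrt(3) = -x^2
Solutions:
 v(x) = C1 + x^4 - x^3/3 + 3*x^2/2 + sqrt(3)*x + exp(4*x)/2


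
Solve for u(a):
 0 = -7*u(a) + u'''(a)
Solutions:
 u(a) = C3*exp(7^(1/3)*a) + (C1*sin(sqrt(3)*7^(1/3)*a/2) + C2*cos(sqrt(3)*7^(1/3)*a/2))*exp(-7^(1/3)*a/2)


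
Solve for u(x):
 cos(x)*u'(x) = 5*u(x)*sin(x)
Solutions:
 u(x) = C1/cos(x)^5


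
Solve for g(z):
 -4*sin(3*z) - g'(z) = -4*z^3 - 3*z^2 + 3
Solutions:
 g(z) = C1 + z^4 + z^3 - 3*z + 4*cos(3*z)/3


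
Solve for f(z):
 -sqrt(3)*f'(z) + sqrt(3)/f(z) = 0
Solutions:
 f(z) = -sqrt(C1 + 2*z)
 f(z) = sqrt(C1 + 2*z)


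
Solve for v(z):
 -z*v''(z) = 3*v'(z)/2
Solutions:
 v(z) = C1 + C2/sqrt(z)


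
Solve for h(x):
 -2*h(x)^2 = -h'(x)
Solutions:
 h(x) = -1/(C1 + 2*x)


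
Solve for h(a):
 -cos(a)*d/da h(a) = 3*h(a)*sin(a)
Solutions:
 h(a) = C1*cos(a)^3


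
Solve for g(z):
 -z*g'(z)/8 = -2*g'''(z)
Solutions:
 g(z) = C1 + Integral(C2*airyai(2^(2/3)*z/4) + C3*airybi(2^(2/3)*z/4), z)


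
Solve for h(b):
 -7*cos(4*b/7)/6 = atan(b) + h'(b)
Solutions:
 h(b) = C1 - b*atan(b) + log(b^2 + 1)/2 - 49*sin(4*b/7)/24


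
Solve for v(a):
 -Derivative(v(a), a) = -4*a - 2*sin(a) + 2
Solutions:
 v(a) = C1 + 2*a^2 - 2*a - 2*cos(a)


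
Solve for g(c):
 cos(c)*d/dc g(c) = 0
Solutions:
 g(c) = C1


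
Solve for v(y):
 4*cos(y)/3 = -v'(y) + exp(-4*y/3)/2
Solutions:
 v(y) = C1 - 4*sin(y)/3 - 3*exp(-4*y/3)/8


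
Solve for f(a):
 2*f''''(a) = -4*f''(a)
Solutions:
 f(a) = C1 + C2*a + C3*sin(sqrt(2)*a) + C4*cos(sqrt(2)*a)


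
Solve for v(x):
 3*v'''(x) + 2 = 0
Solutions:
 v(x) = C1 + C2*x + C3*x^2 - x^3/9


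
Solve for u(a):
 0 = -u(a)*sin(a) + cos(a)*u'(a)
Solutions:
 u(a) = C1/cos(a)


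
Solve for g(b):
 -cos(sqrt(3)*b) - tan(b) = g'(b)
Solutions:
 g(b) = C1 + log(cos(b)) - sqrt(3)*sin(sqrt(3)*b)/3


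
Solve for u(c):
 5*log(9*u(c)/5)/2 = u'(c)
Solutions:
 -2*Integral(1/(log(_y) - log(5) + 2*log(3)), (_y, u(c)))/5 = C1 - c


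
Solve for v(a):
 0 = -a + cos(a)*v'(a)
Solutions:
 v(a) = C1 + Integral(a/cos(a), a)


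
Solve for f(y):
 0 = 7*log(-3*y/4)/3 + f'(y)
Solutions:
 f(y) = C1 - 7*y*log(-y)/3 + 7*y*(-log(3) + 1 + 2*log(2))/3


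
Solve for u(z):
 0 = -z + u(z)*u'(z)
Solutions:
 u(z) = -sqrt(C1 + z^2)
 u(z) = sqrt(C1 + z^2)


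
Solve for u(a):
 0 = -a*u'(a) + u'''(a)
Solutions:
 u(a) = C1 + Integral(C2*airyai(a) + C3*airybi(a), a)


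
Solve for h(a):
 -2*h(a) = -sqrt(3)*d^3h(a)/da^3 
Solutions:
 h(a) = C3*exp(2^(1/3)*3^(5/6)*a/3) + (C1*sin(6^(1/3)*a/2) + C2*cos(6^(1/3)*a/2))*exp(-2^(1/3)*3^(5/6)*a/6)


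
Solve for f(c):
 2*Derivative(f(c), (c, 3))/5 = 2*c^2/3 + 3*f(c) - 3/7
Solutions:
 f(c) = C3*exp(15^(1/3)*2^(2/3)*c/2) - 2*c^2/9 + (C1*sin(2^(2/3)*3^(5/6)*5^(1/3)*c/4) + C2*cos(2^(2/3)*3^(5/6)*5^(1/3)*c/4))*exp(-15^(1/3)*2^(2/3)*c/4) + 1/7


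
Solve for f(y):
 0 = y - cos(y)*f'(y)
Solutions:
 f(y) = C1 + Integral(y/cos(y), y)


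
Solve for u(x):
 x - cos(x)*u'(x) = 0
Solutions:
 u(x) = C1 + Integral(x/cos(x), x)


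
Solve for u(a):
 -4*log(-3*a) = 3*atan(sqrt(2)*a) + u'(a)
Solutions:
 u(a) = C1 - 4*a*log(-a) - 3*a*atan(sqrt(2)*a) - 4*a*log(3) + 4*a + 3*sqrt(2)*log(2*a^2 + 1)/4


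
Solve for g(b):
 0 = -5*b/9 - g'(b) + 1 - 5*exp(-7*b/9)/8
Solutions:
 g(b) = C1 - 5*b^2/18 + b + 45*exp(-7*b/9)/56


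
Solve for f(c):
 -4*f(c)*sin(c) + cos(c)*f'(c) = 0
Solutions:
 f(c) = C1/cos(c)^4


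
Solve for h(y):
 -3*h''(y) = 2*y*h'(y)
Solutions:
 h(y) = C1 + C2*erf(sqrt(3)*y/3)


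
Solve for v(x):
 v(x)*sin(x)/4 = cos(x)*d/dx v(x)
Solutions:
 v(x) = C1/cos(x)^(1/4)


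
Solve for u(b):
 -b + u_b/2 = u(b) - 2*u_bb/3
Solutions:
 u(b) = C1*exp(b*(-3 + sqrt(105))/8) + C2*exp(-b*(3 + sqrt(105))/8) - b - 1/2


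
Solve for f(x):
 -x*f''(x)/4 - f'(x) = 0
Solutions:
 f(x) = C1 + C2/x^3


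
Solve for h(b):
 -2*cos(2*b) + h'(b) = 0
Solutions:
 h(b) = C1 + sin(2*b)


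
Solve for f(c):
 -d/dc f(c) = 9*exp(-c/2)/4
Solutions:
 f(c) = C1 + 9*exp(-c/2)/2


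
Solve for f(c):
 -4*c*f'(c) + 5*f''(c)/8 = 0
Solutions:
 f(c) = C1 + C2*erfi(4*sqrt(5)*c/5)


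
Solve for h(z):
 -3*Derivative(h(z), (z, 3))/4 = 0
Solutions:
 h(z) = C1 + C2*z + C3*z^2


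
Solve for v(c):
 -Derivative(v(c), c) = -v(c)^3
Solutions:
 v(c) = -sqrt(2)*sqrt(-1/(C1 + c))/2
 v(c) = sqrt(2)*sqrt(-1/(C1 + c))/2


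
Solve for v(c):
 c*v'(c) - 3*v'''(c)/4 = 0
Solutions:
 v(c) = C1 + Integral(C2*airyai(6^(2/3)*c/3) + C3*airybi(6^(2/3)*c/3), c)


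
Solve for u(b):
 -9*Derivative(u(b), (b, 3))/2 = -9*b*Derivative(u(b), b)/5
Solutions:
 u(b) = C1 + Integral(C2*airyai(2^(1/3)*5^(2/3)*b/5) + C3*airybi(2^(1/3)*5^(2/3)*b/5), b)


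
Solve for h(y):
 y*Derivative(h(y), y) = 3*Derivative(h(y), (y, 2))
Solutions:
 h(y) = C1 + C2*erfi(sqrt(6)*y/6)


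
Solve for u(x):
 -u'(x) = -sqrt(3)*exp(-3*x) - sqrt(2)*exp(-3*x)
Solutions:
 u(x) = C1 - sqrt(3)*exp(-3*x)/3 - sqrt(2)*exp(-3*x)/3


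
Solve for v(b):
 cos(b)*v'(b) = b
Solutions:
 v(b) = C1 + Integral(b/cos(b), b)


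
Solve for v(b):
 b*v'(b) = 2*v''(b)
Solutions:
 v(b) = C1 + C2*erfi(b/2)


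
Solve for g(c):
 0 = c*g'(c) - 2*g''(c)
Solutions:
 g(c) = C1 + C2*erfi(c/2)


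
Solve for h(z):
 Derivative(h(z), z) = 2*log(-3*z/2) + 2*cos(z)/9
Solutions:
 h(z) = C1 + 2*z*log(-z) - 2*z - 2*z*log(2) + 2*z*log(3) + 2*sin(z)/9


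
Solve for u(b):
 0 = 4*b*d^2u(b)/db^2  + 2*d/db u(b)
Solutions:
 u(b) = C1 + C2*sqrt(b)


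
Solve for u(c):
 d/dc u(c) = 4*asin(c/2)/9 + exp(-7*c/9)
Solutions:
 u(c) = C1 + 4*c*asin(c/2)/9 + 4*sqrt(4 - c^2)/9 - 9*exp(-7*c/9)/7


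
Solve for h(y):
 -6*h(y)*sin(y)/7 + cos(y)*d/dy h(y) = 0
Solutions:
 h(y) = C1/cos(y)^(6/7)


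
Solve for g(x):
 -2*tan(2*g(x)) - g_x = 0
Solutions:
 g(x) = -asin(C1*exp(-4*x))/2 + pi/2
 g(x) = asin(C1*exp(-4*x))/2


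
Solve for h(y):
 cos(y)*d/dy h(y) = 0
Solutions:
 h(y) = C1


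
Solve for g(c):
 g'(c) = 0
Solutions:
 g(c) = C1


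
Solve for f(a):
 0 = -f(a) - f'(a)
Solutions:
 f(a) = C1*exp(-a)


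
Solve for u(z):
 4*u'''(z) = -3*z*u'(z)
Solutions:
 u(z) = C1 + Integral(C2*airyai(-6^(1/3)*z/2) + C3*airybi(-6^(1/3)*z/2), z)


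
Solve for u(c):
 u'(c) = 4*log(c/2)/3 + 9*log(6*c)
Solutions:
 u(c) = C1 + 31*c*log(c)/3 - 31*c/3 + 2*c*log(2)/3 + c*log(2519424)


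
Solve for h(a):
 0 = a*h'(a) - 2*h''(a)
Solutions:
 h(a) = C1 + C2*erfi(a/2)


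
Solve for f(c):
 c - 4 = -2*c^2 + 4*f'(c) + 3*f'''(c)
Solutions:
 f(c) = C1 + C2*sin(2*sqrt(3)*c/3) + C3*cos(2*sqrt(3)*c/3) + c^3/6 + c^2/8 - 7*c/4


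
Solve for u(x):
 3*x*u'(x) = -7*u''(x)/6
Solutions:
 u(x) = C1 + C2*erf(3*sqrt(7)*x/7)


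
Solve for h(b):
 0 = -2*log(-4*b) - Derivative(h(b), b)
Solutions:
 h(b) = C1 - 2*b*log(-b) + 2*b*(1 - 2*log(2))


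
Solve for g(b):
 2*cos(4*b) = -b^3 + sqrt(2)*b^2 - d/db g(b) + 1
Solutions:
 g(b) = C1 - b^4/4 + sqrt(2)*b^3/3 + b - sin(4*b)/2


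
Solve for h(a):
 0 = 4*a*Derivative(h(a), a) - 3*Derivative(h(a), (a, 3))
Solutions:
 h(a) = C1 + Integral(C2*airyai(6^(2/3)*a/3) + C3*airybi(6^(2/3)*a/3), a)


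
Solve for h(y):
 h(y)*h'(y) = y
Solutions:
 h(y) = -sqrt(C1 + y^2)
 h(y) = sqrt(C1 + y^2)


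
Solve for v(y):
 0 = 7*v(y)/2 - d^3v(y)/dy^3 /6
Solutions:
 v(y) = C3*exp(21^(1/3)*y) + (C1*sin(3^(5/6)*7^(1/3)*y/2) + C2*cos(3^(5/6)*7^(1/3)*y/2))*exp(-21^(1/3)*y/2)


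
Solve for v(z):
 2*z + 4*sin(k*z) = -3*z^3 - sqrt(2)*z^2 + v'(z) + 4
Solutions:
 v(z) = C1 + 3*z^4/4 + sqrt(2)*z^3/3 + z^2 - 4*z - 4*cos(k*z)/k


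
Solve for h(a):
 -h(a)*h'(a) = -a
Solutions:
 h(a) = -sqrt(C1 + a^2)
 h(a) = sqrt(C1 + a^2)


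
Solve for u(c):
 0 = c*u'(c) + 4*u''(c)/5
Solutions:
 u(c) = C1 + C2*erf(sqrt(10)*c/4)


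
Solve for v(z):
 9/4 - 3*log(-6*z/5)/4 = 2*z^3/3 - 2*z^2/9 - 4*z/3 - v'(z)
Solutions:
 v(z) = C1 + z^4/6 - 2*z^3/27 - 2*z^2/3 + 3*z*log(-z)/4 + z*(-3 - 3*log(5)/4 + 3*log(6)/4)


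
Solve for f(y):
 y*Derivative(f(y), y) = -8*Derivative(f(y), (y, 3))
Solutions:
 f(y) = C1 + Integral(C2*airyai(-y/2) + C3*airybi(-y/2), y)


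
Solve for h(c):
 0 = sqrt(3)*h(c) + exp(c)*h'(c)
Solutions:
 h(c) = C1*exp(sqrt(3)*exp(-c))


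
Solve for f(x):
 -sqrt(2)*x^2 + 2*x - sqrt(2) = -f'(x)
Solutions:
 f(x) = C1 + sqrt(2)*x^3/3 - x^2 + sqrt(2)*x


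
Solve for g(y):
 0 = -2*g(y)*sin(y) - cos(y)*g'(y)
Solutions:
 g(y) = C1*cos(y)^2


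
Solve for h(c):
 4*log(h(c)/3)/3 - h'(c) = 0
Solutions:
 3*Integral(1/(-log(_y) + log(3)), (_y, h(c)))/4 = C1 - c


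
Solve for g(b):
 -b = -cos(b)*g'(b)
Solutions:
 g(b) = C1 + Integral(b/cos(b), b)


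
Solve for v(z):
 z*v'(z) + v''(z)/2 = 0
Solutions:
 v(z) = C1 + C2*erf(z)


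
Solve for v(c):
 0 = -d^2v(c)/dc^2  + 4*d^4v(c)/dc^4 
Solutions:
 v(c) = C1 + C2*c + C3*exp(-c/2) + C4*exp(c/2)


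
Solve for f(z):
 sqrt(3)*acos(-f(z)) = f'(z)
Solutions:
 Integral(1/acos(-_y), (_y, f(z))) = C1 + sqrt(3)*z


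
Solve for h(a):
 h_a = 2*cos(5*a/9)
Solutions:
 h(a) = C1 + 18*sin(5*a/9)/5


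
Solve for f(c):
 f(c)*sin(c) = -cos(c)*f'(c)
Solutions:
 f(c) = C1*cos(c)


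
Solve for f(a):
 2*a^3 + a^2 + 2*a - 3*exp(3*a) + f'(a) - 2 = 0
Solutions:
 f(a) = C1 - a^4/2 - a^3/3 - a^2 + 2*a + exp(3*a)


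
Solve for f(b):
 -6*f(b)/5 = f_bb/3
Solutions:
 f(b) = C1*sin(3*sqrt(10)*b/5) + C2*cos(3*sqrt(10)*b/5)


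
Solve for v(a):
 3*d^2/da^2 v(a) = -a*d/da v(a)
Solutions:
 v(a) = C1 + C2*erf(sqrt(6)*a/6)


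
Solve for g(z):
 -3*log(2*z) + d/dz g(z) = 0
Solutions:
 g(z) = C1 + 3*z*log(z) - 3*z + z*log(8)


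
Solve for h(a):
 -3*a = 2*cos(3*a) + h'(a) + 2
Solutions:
 h(a) = C1 - 3*a^2/2 - 2*a - 2*sin(3*a)/3


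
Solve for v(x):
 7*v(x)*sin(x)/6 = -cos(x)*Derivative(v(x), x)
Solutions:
 v(x) = C1*cos(x)^(7/6)


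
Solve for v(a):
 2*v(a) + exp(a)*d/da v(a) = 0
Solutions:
 v(a) = C1*exp(2*exp(-a))


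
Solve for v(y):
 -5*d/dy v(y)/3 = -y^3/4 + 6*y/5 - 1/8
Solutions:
 v(y) = C1 + 3*y^4/80 - 9*y^2/25 + 3*y/40


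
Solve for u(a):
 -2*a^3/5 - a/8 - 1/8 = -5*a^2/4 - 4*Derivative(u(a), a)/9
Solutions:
 u(a) = C1 + 9*a^4/40 - 15*a^3/16 + 9*a^2/64 + 9*a/32


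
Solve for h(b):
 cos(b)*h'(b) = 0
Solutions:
 h(b) = C1


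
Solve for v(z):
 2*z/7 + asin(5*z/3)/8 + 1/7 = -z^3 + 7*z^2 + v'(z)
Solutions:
 v(z) = C1 + z^4/4 - 7*z^3/3 + z^2/7 + z*asin(5*z/3)/8 + z/7 + sqrt(9 - 25*z^2)/40


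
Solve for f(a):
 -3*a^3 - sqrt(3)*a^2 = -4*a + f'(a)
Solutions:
 f(a) = C1 - 3*a^4/4 - sqrt(3)*a^3/3 + 2*a^2


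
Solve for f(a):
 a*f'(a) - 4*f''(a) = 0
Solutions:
 f(a) = C1 + C2*erfi(sqrt(2)*a/4)


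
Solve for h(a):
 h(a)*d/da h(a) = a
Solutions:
 h(a) = -sqrt(C1 + a^2)
 h(a) = sqrt(C1 + a^2)


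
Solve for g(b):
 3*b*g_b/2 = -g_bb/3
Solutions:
 g(b) = C1 + C2*erf(3*b/2)


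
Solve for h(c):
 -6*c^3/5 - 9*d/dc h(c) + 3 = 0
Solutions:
 h(c) = C1 - c^4/30 + c/3


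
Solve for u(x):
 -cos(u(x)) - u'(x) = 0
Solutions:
 u(x) = pi - asin((C1 + exp(2*x))/(C1 - exp(2*x)))
 u(x) = asin((C1 + exp(2*x))/(C1 - exp(2*x)))


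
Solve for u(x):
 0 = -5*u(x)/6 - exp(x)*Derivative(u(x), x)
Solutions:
 u(x) = C1*exp(5*exp(-x)/6)


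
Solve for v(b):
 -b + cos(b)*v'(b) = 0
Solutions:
 v(b) = C1 + Integral(b/cos(b), b)


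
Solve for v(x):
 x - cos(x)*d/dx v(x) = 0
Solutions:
 v(x) = C1 + Integral(x/cos(x), x)


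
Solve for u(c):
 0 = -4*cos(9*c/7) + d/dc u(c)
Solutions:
 u(c) = C1 + 28*sin(9*c/7)/9


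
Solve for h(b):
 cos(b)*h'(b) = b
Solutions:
 h(b) = C1 + Integral(b/cos(b), b)


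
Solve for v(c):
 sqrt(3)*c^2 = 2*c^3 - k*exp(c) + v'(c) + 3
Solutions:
 v(c) = C1 - c^4/2 + sqrt(3)*c^3/3 - 3*c + k*exp(c)


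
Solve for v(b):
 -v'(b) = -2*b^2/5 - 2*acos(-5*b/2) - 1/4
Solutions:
 v(b) = C1 + 2*b^3/15 + 2*b*acos(-5*b/2) + b/4 + 2*sqrt(4 - 25*b^2)/5


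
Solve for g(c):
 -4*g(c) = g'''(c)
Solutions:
 g(c) = C3*exp(-2^(2/3)*c) + (C1*sin(2^(2/3)*sqrt(3)*c/2) + C2*cos(2^(2/3)*sqrt(3)*c/2))*exp(2^(2/3)*c/2)


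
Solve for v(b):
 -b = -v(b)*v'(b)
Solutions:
 v(b) = -sqrt(C1 + b^2)
 v(b) = sqrt(C1 + b^2)


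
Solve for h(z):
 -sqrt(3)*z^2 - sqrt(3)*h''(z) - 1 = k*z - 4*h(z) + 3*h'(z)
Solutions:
 h(z) = C1*exp(sqrt(3)*z*(-3 + sqrt(9 + 16*sqrt(3)))/6) + C2*exp(-sqrt(3)*z*(3 + sqrt(9 + 16*sqrt(3)))/6) + k*z/4 + 3*k/16 + sqrt(3)*z^2/4 + 3*sqrt(3)*z/8 + 9*sqrt(3)/32 + 5/8


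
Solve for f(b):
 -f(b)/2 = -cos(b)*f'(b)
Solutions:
 f(b) = C1*(sin(b) + 1)^(1/4)/(sin(b) - 1)^(1/4)


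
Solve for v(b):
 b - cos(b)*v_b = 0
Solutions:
 v(b) = C1 + Integral(b/cos(b), b)


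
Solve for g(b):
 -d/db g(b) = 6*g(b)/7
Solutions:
 g(b) = C1*exp(-6*b/7)


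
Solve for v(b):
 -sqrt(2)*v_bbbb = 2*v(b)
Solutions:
 v(b) = (C1*sin(2^(5/8)*b/2) + C2*cos(2^(5/8)*b/2))*exp(-2^(5/8)*b/2) + (C3*sin(2^(5/8)*b/2) + C4*cos(2^(5/8)*b/2))*exp(2^(5/8)*b/2)


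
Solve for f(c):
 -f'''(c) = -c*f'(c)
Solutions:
 f(c) = C1 + Integral(C2*airyai(c) + C3*airybi(c), c)


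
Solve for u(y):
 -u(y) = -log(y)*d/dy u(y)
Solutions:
 u(y) = C1*exp(li(y))


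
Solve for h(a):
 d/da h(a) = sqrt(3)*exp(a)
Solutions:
 h(a) = C1 + sqrt(3)*exp(a)


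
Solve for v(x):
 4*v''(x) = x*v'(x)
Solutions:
 v(x) = C1 + C2*erfi(sqrt(2)*x/4)


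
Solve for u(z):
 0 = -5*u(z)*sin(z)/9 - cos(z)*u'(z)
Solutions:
 u(z) = C1*cos(z)^(5/9)


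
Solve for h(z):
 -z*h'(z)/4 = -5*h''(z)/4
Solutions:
 h(z) = C1 + C2*erfi(sqrt(10)*z/10)


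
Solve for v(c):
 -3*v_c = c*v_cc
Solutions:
 v(c) = C1 + C2/c^2


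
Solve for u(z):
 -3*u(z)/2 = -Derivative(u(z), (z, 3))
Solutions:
 u(z) = C3*exp(2^(2/3)*3^(1/3)*z/2) + (C1*sin(2^(2/3)*3^(5/6)*z/4) + C2*cos(2^(2/3)*3^(5/6)*z/4))*exp(-2^(2/3)*3^(1/3)*z/4)


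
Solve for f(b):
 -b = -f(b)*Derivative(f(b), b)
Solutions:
 f(b) = -sqrt(C1 + b^2)
 f(b) = sqrt(C1 + b^2)


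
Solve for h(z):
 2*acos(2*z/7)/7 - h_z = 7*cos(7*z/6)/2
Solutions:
 h(z) = C1 + 2*z*acos(2*z/7)/7 - sqrt(49 - 4*z^2)/7 - 3*sin(7*z/6)


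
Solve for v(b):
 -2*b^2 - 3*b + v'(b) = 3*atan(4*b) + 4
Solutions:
 v(b) = C1 + 2*b^3/3 + 3*b^2/2 + 3*b*atan(4*b) + 4*b - 3*log(16*b^2 + 1)/8


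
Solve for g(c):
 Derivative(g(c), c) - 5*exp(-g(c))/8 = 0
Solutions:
 g(c) = log(C1 + 5*c/8)


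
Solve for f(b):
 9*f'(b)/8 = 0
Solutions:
 f(b) = C1


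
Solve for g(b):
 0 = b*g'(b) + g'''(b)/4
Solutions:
 g(b) = C1 + Integral(C2*airyai(-2^(2/3)*b) + C3*airybi(-2^(2/3)*b), b)


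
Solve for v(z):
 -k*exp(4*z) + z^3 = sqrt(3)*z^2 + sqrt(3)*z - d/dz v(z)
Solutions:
 v(z) = C1 + k*exp(4*z)/4 - z^4/4 + sqrt(3)*z^3/3 + sqrt(3)*z^2/2


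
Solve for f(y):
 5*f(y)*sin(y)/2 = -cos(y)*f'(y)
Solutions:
 f(y) = C1*cos(y)^(5/2)


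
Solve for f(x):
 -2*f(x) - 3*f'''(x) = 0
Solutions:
 f(x) = C3*exp(-2^(1/3)*3^(2/3)*x/3) + (C1*sin(2^(1/3)*3^(1/6)*x/2) + C2*cos(2^(1/3)*3^(1/6)*x/2))*exp(2^(1/3)*3^(2/3)*x/6)


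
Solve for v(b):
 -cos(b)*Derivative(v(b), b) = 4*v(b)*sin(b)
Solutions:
 v(b) = C1*cos(b)^4


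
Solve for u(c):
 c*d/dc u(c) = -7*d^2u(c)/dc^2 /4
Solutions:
 u(c) = C1 + C2*erf(sqrt(14)*c/7)


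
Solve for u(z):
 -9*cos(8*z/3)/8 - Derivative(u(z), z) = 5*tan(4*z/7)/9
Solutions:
 u(z) = C1 + 35*log(cos(4*z/7))/36 - 27*sin(8*z/3)/64


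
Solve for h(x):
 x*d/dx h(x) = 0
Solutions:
 h(x) = C1


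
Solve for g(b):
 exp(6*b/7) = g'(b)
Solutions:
 g(b) = C1 + 7*exp(6*b/7)/6


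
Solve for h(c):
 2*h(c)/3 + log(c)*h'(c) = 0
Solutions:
 h(c) = C1*exp(-2*li(c)/3)


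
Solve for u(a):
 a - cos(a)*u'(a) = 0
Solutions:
 u(a) = C1 + Integral(a/cos(a), a)


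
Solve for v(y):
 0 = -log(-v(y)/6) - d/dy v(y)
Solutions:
 Integral(1/(log(-_y) - log(6)), (_y, v(y))) = C1 - y


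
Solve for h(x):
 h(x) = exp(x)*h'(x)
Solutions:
 h(x) = C1*exp(-exp(-x))


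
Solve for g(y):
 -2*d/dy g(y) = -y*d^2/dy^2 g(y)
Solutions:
 g(y) = C1 + C2*y^3


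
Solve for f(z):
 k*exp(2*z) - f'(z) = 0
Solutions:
 f(z) = C1 + k*exp(2*z)/2


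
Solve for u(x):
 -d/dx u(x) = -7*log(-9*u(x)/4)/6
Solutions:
 -6*Integral(1/(log(-_y) - 2*log(2) + 2*log(3)), (_y, u(x)))/7 = C1 - x


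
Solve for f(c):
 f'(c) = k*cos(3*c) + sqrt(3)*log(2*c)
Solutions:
 f(c) = C1 + sqrt(3)*c*(log(c) - 1) + sqrt(3)*c*log(2) + k*sin(3*c)/3


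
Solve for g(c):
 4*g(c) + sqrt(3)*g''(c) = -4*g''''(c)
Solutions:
 g(c) = (C1*sin(c*cos(atan(sqrt(183)/3)/2)) + C2*cos(c*cos(atan(sqrt(183)/3)/2)))*exp(-c*sin(atan(sqrt(183)/3)/2)) + (C3*sin(c*cos(atan(sqrt(183)/3)/2)) + C4*cos(c*cos(atan(sqrt(183)/3)/2)))*exp(c*sin(atan(sqrt(183)/3)/2))


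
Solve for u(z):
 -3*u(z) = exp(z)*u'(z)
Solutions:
 u(z) = C1*exp(3*exp(-z))


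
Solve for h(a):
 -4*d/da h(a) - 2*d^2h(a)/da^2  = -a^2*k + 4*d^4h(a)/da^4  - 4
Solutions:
 h(a) = C1 + C2*exp(-6^(1/3)*a*(-(18 + sqrt(330))^(1/3) + 6^(1/3)/(18 + sqrt(330))^(1/3))/12)*sin(2^(1/3)*3^(1/6)*a*(3*2^(1/3)/(18 + sqrt(330))^(1/3) + 3^(2/3)*(18 + sqrt(330))^(1/3))/12) + C3*exp(-6^(1/3)*a*(-(18 + sqrt(330))^(1/3) + 6^(1/3)/(18 + sqrt(330))^(1/3))/12)*cos(2^(1/3)*3^(1/6)*a*(3*2^(1/3)/(18 + sqrt(330))^(1/3) + 3^(2/3)*(18 + sqrt(330))^(1/3))/12) + C4*exp(6^(1/3)*a*(-(18 + sqrt(330))^(1/3) + 6^(1/3)/(18 + sqrt(330))^(1/3))/6) + a^3*k/12 - a^2*k/8 + a*k/8 + a


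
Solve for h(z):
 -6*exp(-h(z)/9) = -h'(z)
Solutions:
 h(z) = 9*log(C1 + 2*z/3)


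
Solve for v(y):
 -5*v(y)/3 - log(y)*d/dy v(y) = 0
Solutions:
 v(y) = C1*exp(-5*li(y)/3)


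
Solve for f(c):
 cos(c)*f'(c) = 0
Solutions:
 f(c) = C1


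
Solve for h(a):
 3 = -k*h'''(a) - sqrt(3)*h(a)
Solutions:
 h(a) = C1*exp(3^(1/6)*a*(-1/k)^(1/3)) + C2*exp(a*(-1/k)^(1/3)*(-3^(1/6) + 3^(2/3)*I)/2) + C3*exp(-a*(-1/k)^(1/3)*(3^(1/6) + 3^(2/3)*I)/2) - sqrt(3)


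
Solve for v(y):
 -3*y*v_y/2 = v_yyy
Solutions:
 v(y) = C1 + Integral(C2*airyai(-2^(2/3)*3^(1/3)*y/2) + C3*airybi(-2^(2/3)*3^(1/3)*y/2), y)


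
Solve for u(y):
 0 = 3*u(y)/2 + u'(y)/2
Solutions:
 u(y) = C1*exp(-3*y)


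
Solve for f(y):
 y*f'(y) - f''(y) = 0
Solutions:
 f(y) = C1 + C2*erfi(sqrt(2)*y/2)


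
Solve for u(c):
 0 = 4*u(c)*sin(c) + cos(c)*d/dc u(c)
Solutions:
 u(c) = C1*cos(c)^4


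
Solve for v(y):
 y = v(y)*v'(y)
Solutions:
 v(y) = -sqrt(C1 + y^2)
 v(y) = sqrt(C1 + y^2)


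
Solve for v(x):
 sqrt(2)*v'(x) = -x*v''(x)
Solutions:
 v(x) = C1 + C2*x^(1 - sqrt(2))


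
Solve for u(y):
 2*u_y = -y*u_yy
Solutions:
 u(y) = C1 + C2/y


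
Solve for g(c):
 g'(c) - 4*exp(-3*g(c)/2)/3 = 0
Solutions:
 g(c) = 2*log(C1 + 2*c)/3
 g(c) = 2*log((-1 - sqrt(3)*I)*(C1 + 2*c)^(1/3)/2)
 g(c) = 2*log((-1 + sqrt(3)*I)*(C1 + 2*c)^(1/3)/2)


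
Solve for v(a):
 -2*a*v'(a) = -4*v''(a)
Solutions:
 v(a) = C1 + C2*erfi(a/2)


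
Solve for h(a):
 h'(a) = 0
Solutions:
 h(a) = C1


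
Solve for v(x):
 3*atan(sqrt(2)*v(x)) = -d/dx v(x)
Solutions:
 Integral(1/atan(sqrt(2)*_y), (_y, v(x))) = C1 - 3*x


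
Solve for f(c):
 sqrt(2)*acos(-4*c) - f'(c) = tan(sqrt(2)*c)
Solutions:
 f(c) = C1 + sqrt(2)*(c*acos(-4*c) + sqrt(1 - 16*c^2)/4) + sqrt(2)*log(cos(sqrt(2)*c))/2


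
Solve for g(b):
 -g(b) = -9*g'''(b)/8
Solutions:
 g(b) = C3*exp(2*3^(1/3)*b/3) + (C1*sin(3^(5/6)*b/3) + C2*cos(3^(5/6)*b/3))*exp(-3^(1/3)*b/3)


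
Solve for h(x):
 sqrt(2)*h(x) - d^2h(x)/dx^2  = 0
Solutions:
 h(x) = C1*exp(-2^(1/4)*x) + C2*exp(2^(1/4)*x)


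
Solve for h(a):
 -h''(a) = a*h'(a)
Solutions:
 h(a) = C1 + C2*erf(sqrt(2)*a/2)


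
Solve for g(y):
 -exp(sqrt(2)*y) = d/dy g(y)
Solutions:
 g(y) = C1 - sqrt(2)*exp(sqrt(2)*y)/2


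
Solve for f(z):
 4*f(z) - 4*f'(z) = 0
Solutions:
 f(z) = C1*exp(z)


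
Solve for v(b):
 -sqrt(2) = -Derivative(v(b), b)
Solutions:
 v(b) = C1 + sqrt(2)*b


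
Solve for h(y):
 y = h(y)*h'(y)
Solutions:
 h(y) = -sqrt(C1 + y^2)
 h(y) = sqrt(C1 + y^2)


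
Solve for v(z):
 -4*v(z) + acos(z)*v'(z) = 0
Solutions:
 v(z) = C1*exp(4*Integral(1/acos(z), z))


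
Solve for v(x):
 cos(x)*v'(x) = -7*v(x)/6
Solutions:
 v(x) = C1*(sin(x) - 1)^(7/12)/(sin(x) + 1)^(7/12)


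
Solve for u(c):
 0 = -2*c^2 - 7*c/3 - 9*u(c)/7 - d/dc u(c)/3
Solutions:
 u(c) = C1*exp(-27*c/7) - 14*c^2/9 - 245*c/243 + 1715/6561


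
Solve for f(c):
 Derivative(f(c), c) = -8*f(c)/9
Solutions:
 f(c) = C1*exp(-8*c/9)


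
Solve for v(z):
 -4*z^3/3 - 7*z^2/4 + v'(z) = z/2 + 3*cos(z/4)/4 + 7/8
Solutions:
 v(z) = C1 + z^4/3 + 7*z^3/12 + z^2/4 + 7*z/8 + 3*sin(z/4)


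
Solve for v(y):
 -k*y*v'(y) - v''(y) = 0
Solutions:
 v(y) = Piecewise((-sqrt(2)*sqrt(pi)*C1*erf(sqrt(2)*sqrt(k)*y/2)/(2*sqrt(k)) - C2, (k > 0) | (k < 0)), (-C1*y - C2, True))


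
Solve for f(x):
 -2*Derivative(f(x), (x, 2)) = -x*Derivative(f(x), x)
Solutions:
 f(x) = C1 + C2*erfi(x/2)


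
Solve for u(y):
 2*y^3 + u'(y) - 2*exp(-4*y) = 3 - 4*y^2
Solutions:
 u(y) = C1 - y^4/2 - 4*y^3/3 + 3*y - exp(-4*y)/2


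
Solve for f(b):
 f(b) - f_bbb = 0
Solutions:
 f(b) = C3*exp(b) + (C1*sin(sqrt(3)*b/2) + C2*cos(sqrt(3)*b/2))*exp(-b/2)


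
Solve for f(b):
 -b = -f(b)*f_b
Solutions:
 f(b) = -sqrt(C1 + b^2)
 f(b) = sqrt(C1 + b^2)


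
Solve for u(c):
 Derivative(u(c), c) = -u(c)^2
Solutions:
 u(c) = 1/(C1 + c)


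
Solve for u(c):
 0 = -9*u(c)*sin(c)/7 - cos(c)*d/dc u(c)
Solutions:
 u(c) = C1*cos(c)^(9/7)


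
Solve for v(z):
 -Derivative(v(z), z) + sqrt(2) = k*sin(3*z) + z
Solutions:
 v(z) = C1 + k*cos(3*z)/3 - z^2/2 + sqrt(2)*z


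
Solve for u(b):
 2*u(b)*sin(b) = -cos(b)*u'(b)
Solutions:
 u(b) = C1*cos(b)^2


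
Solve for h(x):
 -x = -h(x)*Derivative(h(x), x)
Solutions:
 h(x) = -sqrt(C1 + x^2)
 h(x) = sqrt(C1 + x^2)


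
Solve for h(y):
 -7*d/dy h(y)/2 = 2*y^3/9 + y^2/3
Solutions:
 h(y) = C1 - y^4/63 - 2*y^3/63


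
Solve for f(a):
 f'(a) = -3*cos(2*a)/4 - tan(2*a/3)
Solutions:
 f(a) = C1 + 3*log(cos(2*a/3))/2 - 3*sin(2*a)/8


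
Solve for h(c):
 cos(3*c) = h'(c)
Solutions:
 h(c) = C1 + sin(3*c)/3


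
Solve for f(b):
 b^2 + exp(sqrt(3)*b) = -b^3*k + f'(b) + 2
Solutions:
 f(b) = C1 + b^4*k/4 + b^3/3 - 2*b + sqrt(3)*exp(sqrt(3)*b)/3


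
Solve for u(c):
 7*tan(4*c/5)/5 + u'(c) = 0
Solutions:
 u(c) = C1 + 7*log(cos(4*c/5))/4


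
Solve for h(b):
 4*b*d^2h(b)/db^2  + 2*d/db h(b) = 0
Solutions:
 h(b) = C1 + C2*sqrt(b)


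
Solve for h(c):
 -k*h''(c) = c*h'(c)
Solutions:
 h(c) = C1 + C2*sqrt(k)*erf(sqrt(2)*c*sqrt(1/k)/2)


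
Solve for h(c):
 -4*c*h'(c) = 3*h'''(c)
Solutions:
 h(c) = C1 + Integral(C2*airyai(-6^(2/3)*c/3) + C3*airybi(-6^(2/3)*c/3), c)


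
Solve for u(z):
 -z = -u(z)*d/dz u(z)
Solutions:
 u(z) = -sqrt(C1 + z^2)
 u(z) = sqrt(C1 + z^2)


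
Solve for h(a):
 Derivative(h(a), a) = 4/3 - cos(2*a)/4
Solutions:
 h(a) = C1 + 4*a/3 - sin(2*a)/8


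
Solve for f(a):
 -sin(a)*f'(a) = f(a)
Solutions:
 f(a) = C1*sqrt(cos(a) + 1)/sqrt(cos(a) - 1)


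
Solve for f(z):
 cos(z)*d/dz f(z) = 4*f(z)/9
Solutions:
 f(z) = C1*(sin(z) + 1)^(2/9)/(sin(z) - 1)^(2/9)


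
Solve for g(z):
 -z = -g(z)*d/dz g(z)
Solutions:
 g(z) = -sqrt(C1 + z^2)
 g(z) = sqrt(C1 + z^2)


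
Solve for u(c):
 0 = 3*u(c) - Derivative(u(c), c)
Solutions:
 u(c) = C1*exp(3*c)


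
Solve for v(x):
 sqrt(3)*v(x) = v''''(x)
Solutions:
 v(x) = C1*exp(-3^(1/8)*x) + C2*exp(3^(1/8)*x) + C3*sin(3^(1/8)*x) + C4*cos(3^(1/8)*x)


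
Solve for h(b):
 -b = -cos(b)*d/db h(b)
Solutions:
 h(b) = C1 + Integral(b/cos(b), b)


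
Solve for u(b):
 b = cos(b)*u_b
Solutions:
 u(b) = C1 + Integral(b/cos(b), b)


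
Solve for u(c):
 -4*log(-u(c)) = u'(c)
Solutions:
 -li(-u(c)) = C1 - 4*c


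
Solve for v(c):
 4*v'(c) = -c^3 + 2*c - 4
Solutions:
 v(c) = C1 - c^4/16 + c^2/4 - c


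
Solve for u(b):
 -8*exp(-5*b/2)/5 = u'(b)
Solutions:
 u(b) = C1 + 16*exp(-5*b/2)/25


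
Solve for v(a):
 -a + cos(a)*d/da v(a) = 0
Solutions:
 v(a) = C1 + Integral(a/cos(a), a)


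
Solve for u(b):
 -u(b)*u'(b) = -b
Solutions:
 u(b) = -sqrt(C1 + b^2)
 u(b) = sqrt(C1 + b^2)


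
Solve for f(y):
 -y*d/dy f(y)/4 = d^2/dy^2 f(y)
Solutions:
 f(y) = C1 + C2*erf(sqrt(2)*y/4)


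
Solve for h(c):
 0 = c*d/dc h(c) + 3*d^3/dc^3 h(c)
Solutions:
 h(c) = C1 + Integral(C2*airyai(-3^(2/3)*c/3) + C3*airybi(-3^(2/3)*c/3), c)


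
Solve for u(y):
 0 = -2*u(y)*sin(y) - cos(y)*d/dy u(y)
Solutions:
 u(y) = C1*cos(y)^2


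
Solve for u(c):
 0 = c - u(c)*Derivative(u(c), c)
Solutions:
 u(c) = -sqrt(C1 + c^2)
 u(c) = sqrt(C1 + c^2)


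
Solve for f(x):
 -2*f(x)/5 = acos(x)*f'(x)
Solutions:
 f(x) = C1*exp(-2*Integral(1/acos(x), x)/5)


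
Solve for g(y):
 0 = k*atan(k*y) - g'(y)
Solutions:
 g(y) = C1 + k*Piecewise((y*atan(k*y) - log(k^2*y^2 + 1)/(2*k), Ne(k, 0)), (0, True))


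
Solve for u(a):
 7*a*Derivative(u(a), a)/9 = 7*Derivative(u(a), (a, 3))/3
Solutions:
 u(a) = C1 + Integral(C2*airyai(3^(2/3)*a/3) + C3*airybi(3^(2/3)*a/3), a)


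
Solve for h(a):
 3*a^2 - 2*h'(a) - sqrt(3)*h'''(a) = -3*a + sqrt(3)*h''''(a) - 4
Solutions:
 h(a) = C1 + C2*exp(a*(-2 + (1 + 9*sqrt(3) + sqrt(-1 + (1 + 9*sqrt(3))^2))^(-1/3) + (1 + 9*sqrt(3) + sqrt(-1 + (1 + 9*sqrt(3))^2))^(1/3))/6)*sin(sqrt(3)*a*(-(1 + 9*sqrt(3) + sqrt(-1 + (1 + 9*sqrt(3))^2))^(1/3) + (1 + 9*sqrt(3) + sqrt(-1 + (1 + 9*sqrt(3))^2))^(-1/3))/6) + C3*exp(a*(-2 + (1 + 9*sqrt(3) + sqrt(-1 + (1 + 9*sqrt(3))^2))^(-1/3) + (1 + 9*sqrt(3) + sqrt(-1 + (1 + 9*sqrt(3))^2))^(1/3))/6)*cos(sqrt(3)*a*(-(1 + 9*sqrt(3) + sqrt(-1 + (1 + 9*sqrt(3))^2))^(1/3) + (1 + 9*sqrt(3) + sqrt(-1 + (1 + 9*sqrt(3))^2))^(-1/3))/6) + C4*exp(-a*((1 + 9*sqrt(3) + sqrt(-1 + (1 + 9*sqrt(3))^2))^(-1/3) + 1 + (1 + 9*sqrt(3) + sqrt(-1 + (1 + 9*sqrt(3))^2))^(1/3))/3) + a^3/2 + 3*a^2/4 - 3*sqrt(3)*a/2 + 2*a


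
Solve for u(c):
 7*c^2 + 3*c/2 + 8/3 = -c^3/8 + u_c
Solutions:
 u(c) = C1 + c^4/32 + 7*c^3/3 + 3*c^2/4 + 8*c/3


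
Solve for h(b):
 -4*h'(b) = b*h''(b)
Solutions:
 h(b) = C1 + C2/b^3


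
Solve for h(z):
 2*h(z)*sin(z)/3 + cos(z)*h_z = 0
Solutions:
 h(z) = C1*cos(z)^(2/3)


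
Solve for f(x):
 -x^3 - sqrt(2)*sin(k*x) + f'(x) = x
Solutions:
 f(x) = C1 + x^4/4 + x^2/2 - sqrt(2)*cos(k*x)/k


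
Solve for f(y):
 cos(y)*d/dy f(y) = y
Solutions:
 f(y) = C1 + Integral(y/cos(y), y)


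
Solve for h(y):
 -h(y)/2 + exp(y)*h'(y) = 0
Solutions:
 h(y) = C1*exp(-exp(-y)/2)


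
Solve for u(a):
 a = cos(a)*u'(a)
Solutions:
 u(a) = C1 + Integral(a/cos(a), a)


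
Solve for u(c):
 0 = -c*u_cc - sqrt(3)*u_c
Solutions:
 u(c) = C1 + C2*c^(1 - sqrt(3))


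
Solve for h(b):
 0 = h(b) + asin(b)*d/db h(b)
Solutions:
 h(b) = C1*exp(-Integral(1/asin(b), b))


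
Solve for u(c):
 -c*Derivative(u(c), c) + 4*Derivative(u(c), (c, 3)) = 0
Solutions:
 u(c) = C1 + Integral(C2*airyai(2^(1/3)*c/2) + C3*airybi(2^(1/3)*c/2), c)


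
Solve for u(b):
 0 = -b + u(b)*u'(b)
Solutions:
 u(b) = -sqrt(C1 + b^2)
 u(b) = sqrt(C1 + b^2)


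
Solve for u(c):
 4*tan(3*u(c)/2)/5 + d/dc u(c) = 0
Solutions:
 u(c) = -2*asin(C1*exp(-6*c/5))/3 + 2*pi/3
 u(c) = 2*asin(C1*exp(-6*c/5))/3


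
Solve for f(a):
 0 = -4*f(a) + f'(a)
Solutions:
 f(a) = C1*exp(4*a)


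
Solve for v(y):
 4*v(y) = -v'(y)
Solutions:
 v(y) = C1*exp(-4*y)


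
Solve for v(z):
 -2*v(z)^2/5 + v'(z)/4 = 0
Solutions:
 v(z) = -5/(C1 + 8*z)


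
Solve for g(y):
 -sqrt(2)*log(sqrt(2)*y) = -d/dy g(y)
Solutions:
 g(y) = C1 + sqrt(2)*y*log(y) - sqrt(2)*y + sqrt(2)*y*log(2)/2


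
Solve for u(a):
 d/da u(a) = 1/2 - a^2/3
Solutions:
 u(a) = C1 - a^3/9 + a/2


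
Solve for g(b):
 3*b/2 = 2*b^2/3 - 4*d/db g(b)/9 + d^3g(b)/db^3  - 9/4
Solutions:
 g(b) = C1 + C2*exp(-2*b/3) + C3*exp(2*b/3) + b^3/2 - 27*b^2/16 + 27*b/16


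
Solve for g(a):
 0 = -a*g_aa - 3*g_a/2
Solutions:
 g(a) = C1 + C2/sqrt(a)


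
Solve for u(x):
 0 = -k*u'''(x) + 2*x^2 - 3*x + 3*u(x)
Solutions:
 u(x) = C1*exp(3^(1/3)*x*(1/k)^(1/3)) + C2*exp(x*(-3^(1/3) + 3^(5/6)*I)*(1/k)^(1/3)/2) + C3*exp(-x*(3^(1/3) + 3^(5/6)*I)*(1/k)^(1/3)/2) - 2*x^2/3 + x


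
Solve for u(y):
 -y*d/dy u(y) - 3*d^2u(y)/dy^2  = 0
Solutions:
 u(y) = C1 + C2*erf(sqrt(6)*y/6)


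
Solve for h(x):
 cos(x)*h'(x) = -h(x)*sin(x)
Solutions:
 h(x) = C1*cos(x)


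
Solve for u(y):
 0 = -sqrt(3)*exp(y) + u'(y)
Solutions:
 u(y) = C1 + sqrt(3)*exp(y)


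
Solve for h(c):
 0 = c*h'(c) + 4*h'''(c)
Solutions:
 h(c) = C1 + Integral(C2*airyai(-2^(1/3)*c/2) + C3*airybi(-2^(1/3)*c/2), c)


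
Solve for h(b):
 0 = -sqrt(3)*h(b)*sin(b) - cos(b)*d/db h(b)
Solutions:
 h(b) = C1*cos(b)^(sqrt(3))


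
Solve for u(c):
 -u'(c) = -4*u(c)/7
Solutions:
 u(c) = C1*exp(4*c/7)


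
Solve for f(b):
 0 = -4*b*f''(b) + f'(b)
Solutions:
 f(b) = C1 + C2*b^(5/4)


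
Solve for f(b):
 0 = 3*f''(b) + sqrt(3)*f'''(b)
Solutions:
 f(b) = C1 + C2*b + C3*exp(-sqrt(3)*b)


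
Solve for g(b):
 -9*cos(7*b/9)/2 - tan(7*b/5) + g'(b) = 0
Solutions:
 g(b) = C1 - 5*log(cos(7*b/5))/7 + 81*sin(7*b/9)/14


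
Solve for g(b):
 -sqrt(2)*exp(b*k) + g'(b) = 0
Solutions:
 g(b) = C1 + sqrt(2)*exp(b*k)/k


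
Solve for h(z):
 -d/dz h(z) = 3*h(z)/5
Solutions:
 h(z) = C1*exp(-3*z/5)


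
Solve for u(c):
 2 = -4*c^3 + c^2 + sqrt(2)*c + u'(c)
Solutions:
 u(c) = C1 + c^4 - c^3/3 - sqrt(2)*c^2/2 + 2*c


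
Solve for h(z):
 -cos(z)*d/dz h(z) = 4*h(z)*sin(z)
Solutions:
 h(z) = C1*cos(z)^4


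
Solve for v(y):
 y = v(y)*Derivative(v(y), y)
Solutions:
 v(y) = -sqrt(C1 + y^2)
 v(y) = sqrt(C1 + y^2)


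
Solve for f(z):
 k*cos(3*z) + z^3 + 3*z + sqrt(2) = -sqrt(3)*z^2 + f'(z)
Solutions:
 f(z) = C1 + k*sin(3*z)/3 + z^4/4 + sqrt(3)*z^3/3 + 3*z^2/2 + sqrt(2)*z


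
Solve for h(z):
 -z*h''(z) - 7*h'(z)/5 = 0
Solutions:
 h(z) = C1 + C2/z^(2/5)


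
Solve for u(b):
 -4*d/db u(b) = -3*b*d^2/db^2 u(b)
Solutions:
 u(b) = C1 + C2*b^(7/3)


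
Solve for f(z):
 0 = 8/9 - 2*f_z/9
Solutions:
 f(z) = C1 + 4*z


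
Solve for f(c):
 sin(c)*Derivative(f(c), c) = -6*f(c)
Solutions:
 f(c) = C1*(cos(c)^3 + 3*cos(c)^2 + 3*cos(c) + 1)/(cos(c)^3 - 3*cos(c)^2 + 3*cos(c) - 1)


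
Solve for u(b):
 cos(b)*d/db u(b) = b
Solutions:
 u(b) = C1 + Integral(b/cos(b), b)


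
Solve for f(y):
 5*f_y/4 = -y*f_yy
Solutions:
 f(y) = C1 + C2/y^(1/4)


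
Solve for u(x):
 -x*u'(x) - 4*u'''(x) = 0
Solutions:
 u(x) = C1 + Integral(C2*airyai(-2^(1/3)*x/2) + C3*airybi(-2^(1/3)*x/2), x)


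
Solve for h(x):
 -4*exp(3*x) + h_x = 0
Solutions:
 h(x) = C1 + 4*exp(3*x)/3


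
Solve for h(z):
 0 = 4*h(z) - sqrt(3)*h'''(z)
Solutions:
 h(z) = C3*exp(2^(2/3)*3^(5/6)*z/3) + (C1*sin(2^(2/3)*3^(1/3)*z/2) + C2*cos(2^(2/3)*3^(1/3)*z/2))*exp(-2^(2/3)*3^(5/6)*z/6)


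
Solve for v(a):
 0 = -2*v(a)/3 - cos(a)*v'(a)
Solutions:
 v(a) = C1*(sin(a) - 1)^(1/3)/(sin(a) + 1)^(1/3)


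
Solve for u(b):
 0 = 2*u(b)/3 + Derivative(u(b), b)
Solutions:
 u(b) = C1*exp(-2*b/3)


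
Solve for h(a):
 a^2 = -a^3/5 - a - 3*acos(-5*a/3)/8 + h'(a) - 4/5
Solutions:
 h(a) = C1 + a^4/20 + a^3/3 + a^2/2 + 3*a*acos(-5*a/3)/8 + 4*a/5 + 3*sqrt(9 - 25*a^2)/40


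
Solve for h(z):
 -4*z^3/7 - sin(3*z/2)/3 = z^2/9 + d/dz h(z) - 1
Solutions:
 h(z) = C1 - z^4/7 - z^3/27 + z + 2*cos(3*z/2)/9


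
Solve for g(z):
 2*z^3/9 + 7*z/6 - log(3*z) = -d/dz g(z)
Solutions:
 g(z) = C1 - z^4/18 - 7*z^2/12 + z*log(z) - z + z*log(3)


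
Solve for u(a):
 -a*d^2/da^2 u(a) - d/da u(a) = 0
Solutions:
 u(a) = C1 + C2*log(a)


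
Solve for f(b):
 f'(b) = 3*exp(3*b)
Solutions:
 f(b) = C1 + exp(3*b)


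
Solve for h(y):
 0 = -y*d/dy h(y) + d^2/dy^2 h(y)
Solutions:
 h(y) = C1 + C2*erfi(sqrt(2)*y/2)


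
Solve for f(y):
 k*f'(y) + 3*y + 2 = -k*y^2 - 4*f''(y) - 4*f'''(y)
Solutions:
 f(y) = C1 + C2*exp(y*(sqrt(1 - k) - 1)/2) + C3*exp(-y*(sqrt(1 - k) + 1)/2) - y^3/3 + 5*y^2/(2*k) + 6*y/k - 20*y/k^2


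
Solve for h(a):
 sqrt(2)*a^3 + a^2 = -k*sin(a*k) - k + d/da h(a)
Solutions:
 h(a) = C1 + sqrt(2)*a^4/4 + a^3/3 + a*k - cos(a*k)


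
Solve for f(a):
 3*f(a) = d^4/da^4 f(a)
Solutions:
 f(a) = C1*exp(-3^(1/4)*a) + C2*exp(3^(1/4)*a) + C3*sin(3^(1/4)*a) + C4*cos(3^(1/4)*a)


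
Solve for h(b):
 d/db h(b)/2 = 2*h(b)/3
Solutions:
 h(b) = C1*exp(4*b/3)


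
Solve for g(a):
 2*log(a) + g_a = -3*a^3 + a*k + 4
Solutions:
 g(a) = C1 - 3*a^4/4 + a^2*k/2 - 2*a*log(a) + 6*a


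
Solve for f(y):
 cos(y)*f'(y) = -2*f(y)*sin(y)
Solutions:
 f(y) = C1*cos(y)^2


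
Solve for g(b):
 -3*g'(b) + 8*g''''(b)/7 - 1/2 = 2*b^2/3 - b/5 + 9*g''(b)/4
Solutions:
 g(b) = C1 + C2*exp(-42^(1/3)*b*(42^(1/3)/(sqrt(214) + 16)^(1/3) + (sqrt(214) + 16)^(1/3))/16)*sin(14^(1/3)*3^(1/6)*b*(-3^(2/3)*(sqrt(214) + 16)^(1/3) + 3*14^(1/3)/(sqrt(214) + 16)^(1/3))/16) + C3*exp(-42^(1/3)*b*(42^(1/3)/(sqrt(214) + 16)^(1/3) + (sqrt(214) + 16)^(1/3))/16)*cos(14^(1/3)*3^(1/6)*b*(-3^(2/3)*(sqrt(214) + 16)^(1/3) + 3*14^(1/3)/(sqrt(214) + 16)^(1/3))/16) + C4*exp(42^(1/3)*b*(42^(1/3)/(sqrt(214) + 16)^(1/3) + (sqrt(214) + 16)^(1/3))/8) - 2*b^3/27 + b^2/5 - 7*b/15


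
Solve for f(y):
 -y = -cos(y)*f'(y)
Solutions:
 f(y) = C1 + Integral(y/cos(y), y)
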